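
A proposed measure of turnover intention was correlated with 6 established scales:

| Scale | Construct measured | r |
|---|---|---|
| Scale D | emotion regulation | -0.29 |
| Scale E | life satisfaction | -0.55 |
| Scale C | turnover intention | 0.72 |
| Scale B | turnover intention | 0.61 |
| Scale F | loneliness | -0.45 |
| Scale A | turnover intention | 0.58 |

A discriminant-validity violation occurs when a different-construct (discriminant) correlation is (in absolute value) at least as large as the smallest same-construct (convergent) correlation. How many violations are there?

Convergent (same construct = turnover intention): Scale C, Scale B, Scale A.
Smallest convergent = 0.58. Discriminant |r|: 0.29, 0.55, 0.45; count ≥ 0.58 → 0.

0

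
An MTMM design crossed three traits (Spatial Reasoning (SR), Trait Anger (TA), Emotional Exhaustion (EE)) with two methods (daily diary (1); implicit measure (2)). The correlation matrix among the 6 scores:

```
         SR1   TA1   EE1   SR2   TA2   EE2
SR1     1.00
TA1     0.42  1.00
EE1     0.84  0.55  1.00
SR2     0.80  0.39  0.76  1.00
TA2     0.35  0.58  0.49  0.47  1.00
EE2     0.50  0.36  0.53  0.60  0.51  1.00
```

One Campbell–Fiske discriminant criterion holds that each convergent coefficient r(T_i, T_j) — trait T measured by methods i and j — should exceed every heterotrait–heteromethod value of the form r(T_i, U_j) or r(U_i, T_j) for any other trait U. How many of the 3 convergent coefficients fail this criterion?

1

Convergent coefficients and their comparison sets:
SR (methods 1·2): 0.80 vs {0.35, 0.39, 0.50, 0.76} → pass.
TA (methods 1·2): 0.58 vs {0.39, 0.35, 0.36, 0.49} → pass.
EE (methods 1·2): 0.53 vs {0.76, 0.50, 0.49, 0.36} → fail.
1 of 3 fail.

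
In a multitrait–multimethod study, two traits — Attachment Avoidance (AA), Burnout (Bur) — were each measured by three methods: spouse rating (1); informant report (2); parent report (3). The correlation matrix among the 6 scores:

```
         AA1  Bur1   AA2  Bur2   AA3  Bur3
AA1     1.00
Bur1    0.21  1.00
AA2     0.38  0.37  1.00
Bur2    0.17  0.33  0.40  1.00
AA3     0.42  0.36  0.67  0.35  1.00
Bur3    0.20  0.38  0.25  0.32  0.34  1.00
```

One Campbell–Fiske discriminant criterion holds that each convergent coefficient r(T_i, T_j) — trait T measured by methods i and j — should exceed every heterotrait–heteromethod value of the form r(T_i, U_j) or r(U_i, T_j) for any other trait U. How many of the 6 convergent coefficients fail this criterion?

2

Checking each validity diagonal entry against its comparison values:
AA (methods 1·2): 0.38 vs {0.17, 0.37} → pass.
AA (methods 1·3): 0.42 vs {0.20, 0.36} → pass.
AA (methods 2·3): 0.67 vs {0.25, 0.35} → pass.
Bur (methods 1·2): 0.33 vs {0.37, 0.17} → fail.
Bur (methods 1·3): 0.38 vs {0.36, 0.20} → pass.
Bur (methods 2·3): 0.32 vs {0.35, 0.25} → fail.
2 of 6 fail.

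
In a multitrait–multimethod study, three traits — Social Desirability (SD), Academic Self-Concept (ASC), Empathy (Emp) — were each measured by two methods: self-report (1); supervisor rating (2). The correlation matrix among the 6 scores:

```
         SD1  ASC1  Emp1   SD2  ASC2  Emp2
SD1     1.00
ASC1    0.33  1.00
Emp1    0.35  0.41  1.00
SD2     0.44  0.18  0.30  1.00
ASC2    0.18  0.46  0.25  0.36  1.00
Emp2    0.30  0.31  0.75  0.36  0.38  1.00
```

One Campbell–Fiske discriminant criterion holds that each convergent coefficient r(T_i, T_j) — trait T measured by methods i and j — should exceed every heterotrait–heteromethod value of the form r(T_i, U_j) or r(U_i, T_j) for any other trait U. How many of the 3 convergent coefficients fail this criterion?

Convergent coefficients and their comparison sets:
SD (methods 1·2): 0.44 vs {0.18, 0.18, 0.30, 0.30} → pass.
ASC (methods 1·2): 0.46 vs {0.18, 0.18, 0.31, 0.25} → pass.
Emp (methods 1·2): 0.75 vs {0.30, 0.30, 0.25, 0.31} → pass.
0 of 3 fail.

0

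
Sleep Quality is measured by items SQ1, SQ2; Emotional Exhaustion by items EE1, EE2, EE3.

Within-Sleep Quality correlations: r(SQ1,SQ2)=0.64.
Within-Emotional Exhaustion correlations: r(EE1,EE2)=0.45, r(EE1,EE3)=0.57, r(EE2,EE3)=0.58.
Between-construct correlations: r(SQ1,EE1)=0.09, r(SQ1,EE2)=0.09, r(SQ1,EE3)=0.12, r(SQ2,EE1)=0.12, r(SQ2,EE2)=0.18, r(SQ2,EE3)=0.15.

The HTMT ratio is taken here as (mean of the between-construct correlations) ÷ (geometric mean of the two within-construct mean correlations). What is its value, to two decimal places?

Mean between = 0.75/6 = 0.1250.
Mean within-SQ = 0.64/1 = 0.6400; mean within-EE = 1.60/3 = 0.5333.
Geometric mean = √(0.6400 × 0.5333) = 0.5842.
HTMT = 0.1250 / 0.5842 = 0.21.

0.21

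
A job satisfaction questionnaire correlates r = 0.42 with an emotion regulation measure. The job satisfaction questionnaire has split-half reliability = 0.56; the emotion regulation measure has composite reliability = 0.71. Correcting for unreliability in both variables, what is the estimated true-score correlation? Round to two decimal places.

0.67

r_true = r_obs / √(r_xx · r_yy) = 0.42 / √(0.56 × 0.71) = 0.42 / √0.3976 = 0.42 / 0.6306 ≈ 0.67.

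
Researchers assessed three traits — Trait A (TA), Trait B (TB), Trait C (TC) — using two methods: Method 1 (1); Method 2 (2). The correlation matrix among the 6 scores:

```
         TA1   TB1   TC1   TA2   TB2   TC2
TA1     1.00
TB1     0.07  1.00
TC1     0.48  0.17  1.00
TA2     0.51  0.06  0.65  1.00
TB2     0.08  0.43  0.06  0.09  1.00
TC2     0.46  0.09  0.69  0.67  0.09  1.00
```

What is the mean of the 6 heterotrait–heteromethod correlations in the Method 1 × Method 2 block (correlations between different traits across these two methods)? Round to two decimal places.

0.23

HTHM values (method 1 × method 2): 0.08, 0.46, 0.06, 0.09, 0.65, 0.06; mean = 1.40/6 = 0.23.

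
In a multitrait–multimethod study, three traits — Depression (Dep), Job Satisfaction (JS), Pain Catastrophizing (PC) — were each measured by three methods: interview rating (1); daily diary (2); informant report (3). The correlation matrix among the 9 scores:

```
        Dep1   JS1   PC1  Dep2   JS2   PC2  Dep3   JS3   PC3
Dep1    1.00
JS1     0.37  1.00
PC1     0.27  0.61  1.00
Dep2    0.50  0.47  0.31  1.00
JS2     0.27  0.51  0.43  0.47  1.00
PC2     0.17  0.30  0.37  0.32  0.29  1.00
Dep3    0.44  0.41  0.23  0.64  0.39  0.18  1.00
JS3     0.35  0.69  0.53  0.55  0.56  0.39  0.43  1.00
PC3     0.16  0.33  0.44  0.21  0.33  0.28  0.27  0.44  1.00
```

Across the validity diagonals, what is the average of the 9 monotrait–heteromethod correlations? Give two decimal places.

0.49

Convergent values: 0.50, 0.44, 0.64, 0.51, 0.69, 0.56, 0.37, 0.44, 0.28; mean = 4.43/9 = 0.49.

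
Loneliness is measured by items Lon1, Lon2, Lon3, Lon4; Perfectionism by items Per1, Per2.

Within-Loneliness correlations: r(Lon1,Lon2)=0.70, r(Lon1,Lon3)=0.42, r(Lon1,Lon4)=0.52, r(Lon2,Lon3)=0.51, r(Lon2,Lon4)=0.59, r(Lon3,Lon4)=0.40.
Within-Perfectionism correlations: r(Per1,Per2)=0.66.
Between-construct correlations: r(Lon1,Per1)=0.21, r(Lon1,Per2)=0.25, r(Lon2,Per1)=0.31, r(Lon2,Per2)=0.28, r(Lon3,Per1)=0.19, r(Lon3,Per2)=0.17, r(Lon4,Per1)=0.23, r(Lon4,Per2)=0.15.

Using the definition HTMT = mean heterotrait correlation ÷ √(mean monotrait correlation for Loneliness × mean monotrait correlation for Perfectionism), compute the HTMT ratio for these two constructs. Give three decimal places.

Mean between = 1.79/8 = 0.2238.
Mean within-Lon = 3.14/6 = 0.5233; mean within-Per = 0.66/1 = 0.6600.
Geometric mean = √(0.5233 × 0.6600) = 0.5877.
HTMT = 0.2238 / 0.5877 = 0.381.

0.381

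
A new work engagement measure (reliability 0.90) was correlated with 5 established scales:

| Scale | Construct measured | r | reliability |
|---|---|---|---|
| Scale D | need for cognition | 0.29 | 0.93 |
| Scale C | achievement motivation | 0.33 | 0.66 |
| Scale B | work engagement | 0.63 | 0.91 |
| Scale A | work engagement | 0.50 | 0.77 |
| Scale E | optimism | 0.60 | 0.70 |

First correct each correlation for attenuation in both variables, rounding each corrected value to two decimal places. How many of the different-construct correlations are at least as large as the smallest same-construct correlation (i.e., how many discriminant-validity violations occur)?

Disattenuated r (r / √(r_scale · r_new)):
  Scale D (disc): 0.29 / √(0.93·0.90) = 0.32
  Scale C (disc): 0.33 / √(0.66·0.90) = 0.43
  Scale B (conv): 0.63 / √(0.91·0.90) = 0.70
  Scale A (conv): 0.50 / √(0.77·0.90) = 0.60
  Scale E (disc): 0.60 / √(0.70·0.90) = 0.76
Smallest convergent = 0.60. Discriminant values: 0.32, 0.43, 0.76; count ≥ 0.60 → 1.

1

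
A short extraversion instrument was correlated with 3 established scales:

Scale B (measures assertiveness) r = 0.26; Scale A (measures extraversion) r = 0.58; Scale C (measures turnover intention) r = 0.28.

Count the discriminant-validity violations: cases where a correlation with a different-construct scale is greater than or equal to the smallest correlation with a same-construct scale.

0

Convergent (same construct = extraversion): Scale A.
Smallest convergent = 0.58. Discriminant values: 0.26, 0.28; count ≥ 0.58 → 0.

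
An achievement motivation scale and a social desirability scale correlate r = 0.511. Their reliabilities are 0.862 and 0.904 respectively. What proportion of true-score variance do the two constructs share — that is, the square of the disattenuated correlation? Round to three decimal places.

Disattenuated r = 0.511 / √(0.862 × 0.904) = 0.511 / 0.8828 = 0.5788.
Shared true-score variance = 0.5788² = 0.3350 ≈ 0.335.

0.335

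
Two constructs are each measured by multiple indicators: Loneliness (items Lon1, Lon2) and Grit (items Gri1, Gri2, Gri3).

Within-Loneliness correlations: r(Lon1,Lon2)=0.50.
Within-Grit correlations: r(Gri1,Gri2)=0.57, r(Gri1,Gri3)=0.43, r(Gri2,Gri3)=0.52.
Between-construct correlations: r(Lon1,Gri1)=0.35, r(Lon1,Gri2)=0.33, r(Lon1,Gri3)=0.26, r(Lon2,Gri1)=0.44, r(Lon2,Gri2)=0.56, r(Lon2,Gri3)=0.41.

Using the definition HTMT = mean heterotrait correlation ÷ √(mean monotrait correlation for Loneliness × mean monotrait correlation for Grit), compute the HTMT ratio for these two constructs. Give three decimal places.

Mean between = 2.35/6 = 0.3917.
Mean within-Lon = 0.50/1 = 0.5000; mean within-Gri = 1.52/3 = 0.5067.
Geometric mean = √(0.5000 × 0.5067) = 0.5033.
HTMT = 0.3917 / 0.5033 = 0.778.

0.778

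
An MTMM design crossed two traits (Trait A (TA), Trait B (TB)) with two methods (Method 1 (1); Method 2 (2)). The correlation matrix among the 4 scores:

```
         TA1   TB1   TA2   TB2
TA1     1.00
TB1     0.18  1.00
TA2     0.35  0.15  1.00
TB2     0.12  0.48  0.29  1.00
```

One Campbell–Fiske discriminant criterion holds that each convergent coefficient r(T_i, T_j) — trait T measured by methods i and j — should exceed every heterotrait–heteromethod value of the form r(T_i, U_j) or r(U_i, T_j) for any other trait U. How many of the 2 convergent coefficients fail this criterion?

Convergent coefficients and their comparison sets:
TA (methods 1·2): 0.35 vs {0.12, 0.15} → pass.
TB (methods 1·2): 0.48 vs {0.15, 0.12} → pass.
0 of 2 fail.

0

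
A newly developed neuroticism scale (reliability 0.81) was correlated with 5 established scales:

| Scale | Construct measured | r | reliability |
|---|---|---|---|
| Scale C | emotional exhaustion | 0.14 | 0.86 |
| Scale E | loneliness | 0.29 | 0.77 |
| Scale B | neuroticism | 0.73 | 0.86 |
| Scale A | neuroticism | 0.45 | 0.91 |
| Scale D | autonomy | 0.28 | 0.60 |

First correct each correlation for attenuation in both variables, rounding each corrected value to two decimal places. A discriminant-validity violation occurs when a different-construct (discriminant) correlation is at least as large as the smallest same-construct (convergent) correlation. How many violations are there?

Disattenuated r (r / √(r_scale · r_new)):
  Scale C (disc): 0.14 / √(0.86·0.81) = 0.17
  Scale E (disc): 0.29 / √(0.77·0.81) = 0.37
  Scale B (conv): 0.73 / √(0.86·0.81) = 0.87
  Scale A (conv): 0.45 / √(0.91·0.81) = 0.52
  Scale D (disc): 0.28 / √(0.60·0.81) = 0.40
Smallest convergent = 0.52. Discriminant values: 0.17, 0.37, 0.40; count ≥ 0.52 → 0.

0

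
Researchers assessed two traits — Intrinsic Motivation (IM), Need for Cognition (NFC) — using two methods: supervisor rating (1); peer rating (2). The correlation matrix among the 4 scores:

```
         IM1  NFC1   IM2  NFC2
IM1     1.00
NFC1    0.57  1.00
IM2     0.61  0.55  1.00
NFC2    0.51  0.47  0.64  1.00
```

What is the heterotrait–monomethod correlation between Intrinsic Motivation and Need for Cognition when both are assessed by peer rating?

Different traits, same method: r(IM2, NFC2) = 0.64.

0.64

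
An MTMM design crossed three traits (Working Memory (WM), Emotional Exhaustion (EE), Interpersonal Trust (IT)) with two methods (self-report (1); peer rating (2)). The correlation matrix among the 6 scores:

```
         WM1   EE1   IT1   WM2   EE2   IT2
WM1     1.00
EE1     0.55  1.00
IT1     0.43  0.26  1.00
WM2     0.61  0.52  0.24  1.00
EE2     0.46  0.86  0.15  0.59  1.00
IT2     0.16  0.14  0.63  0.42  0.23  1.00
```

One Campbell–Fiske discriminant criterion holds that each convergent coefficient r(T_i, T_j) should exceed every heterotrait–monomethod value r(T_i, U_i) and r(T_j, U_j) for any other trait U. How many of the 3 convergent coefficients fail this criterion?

Each convergent coefficient versus the relevant comparison correlations:
WM (methods 1·2): 0.61 vs {0.55, 0.59, 0.43, 0.42} → pass.
EE (methods 1·2): 0.86 vs {0.55, 0.59, 0.26, 0.23} → pass.
IT (methods 1·2): 0.63 vs {0.43, 0.42, 0.26, 0.23} → pass.
0 of 3 fail.

0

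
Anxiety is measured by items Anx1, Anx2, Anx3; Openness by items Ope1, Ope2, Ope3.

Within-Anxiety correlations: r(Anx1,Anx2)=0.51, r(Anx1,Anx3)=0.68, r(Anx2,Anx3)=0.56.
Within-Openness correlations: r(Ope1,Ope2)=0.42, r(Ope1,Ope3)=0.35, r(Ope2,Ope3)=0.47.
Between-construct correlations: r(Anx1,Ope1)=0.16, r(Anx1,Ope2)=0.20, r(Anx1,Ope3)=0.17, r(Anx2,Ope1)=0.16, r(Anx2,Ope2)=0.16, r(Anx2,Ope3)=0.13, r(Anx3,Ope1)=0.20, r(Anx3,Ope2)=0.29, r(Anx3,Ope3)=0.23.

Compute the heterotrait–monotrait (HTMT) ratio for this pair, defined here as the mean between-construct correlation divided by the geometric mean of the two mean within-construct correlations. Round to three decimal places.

Mean between = 1.70/9 = 0.1889.
Mean within-Anx = 1.75/3 = 0.5833; mean within-Ope = 1.24/3 = 0.4133.
Geometric mean = √(0.5833 × 0.4133) = 0.4910.
HTMT = 0.1889 / 0.4910 = 0.385.

0.385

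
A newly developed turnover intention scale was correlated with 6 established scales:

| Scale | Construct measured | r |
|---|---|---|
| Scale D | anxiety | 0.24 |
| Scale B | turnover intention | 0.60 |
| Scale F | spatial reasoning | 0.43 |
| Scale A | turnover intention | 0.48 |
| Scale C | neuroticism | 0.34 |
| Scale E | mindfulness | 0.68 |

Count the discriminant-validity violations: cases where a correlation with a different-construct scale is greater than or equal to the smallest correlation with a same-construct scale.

Convergent (same construct = turnover intention): Scale B, Scale A.
Smallest convergent = 0.48. Discriminant values: 0.24, 0.43, 0.34, 0.68; count ≥ 0.48 → 1.

1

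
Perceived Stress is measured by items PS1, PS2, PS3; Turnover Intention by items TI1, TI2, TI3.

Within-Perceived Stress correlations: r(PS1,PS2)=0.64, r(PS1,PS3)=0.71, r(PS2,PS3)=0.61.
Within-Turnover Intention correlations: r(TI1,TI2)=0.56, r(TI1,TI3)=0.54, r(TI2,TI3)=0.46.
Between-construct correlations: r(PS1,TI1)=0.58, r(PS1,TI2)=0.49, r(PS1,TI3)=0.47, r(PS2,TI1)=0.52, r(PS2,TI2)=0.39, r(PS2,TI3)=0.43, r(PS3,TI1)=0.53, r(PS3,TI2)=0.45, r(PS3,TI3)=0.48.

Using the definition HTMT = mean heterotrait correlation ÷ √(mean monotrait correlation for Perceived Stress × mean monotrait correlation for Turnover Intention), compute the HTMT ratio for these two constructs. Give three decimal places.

Mean heterotrait r = 4.34/9 = 0.4822.
Mean within-PS = 1.96/3 = 0.6533; mean within-TI = 1.56/3 = 0.5200.
Geometric mean = √(0.6533 × 0.5200) = 0.5829.
HTMT = 0.4822 / 0.5829 = 0.827.

0.827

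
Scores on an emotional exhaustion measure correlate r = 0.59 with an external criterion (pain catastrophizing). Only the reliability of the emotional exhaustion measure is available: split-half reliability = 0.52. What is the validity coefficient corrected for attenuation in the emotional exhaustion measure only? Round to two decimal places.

0.82

Single correction: r_c = r_obs / √r_xx = 0.59 / √0.52 = 0.59 / 0.7211 ≈ 0.82.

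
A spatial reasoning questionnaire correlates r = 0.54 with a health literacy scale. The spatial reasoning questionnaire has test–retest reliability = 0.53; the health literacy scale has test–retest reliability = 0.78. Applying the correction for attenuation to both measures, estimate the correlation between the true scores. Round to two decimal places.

r_true = r_obs / √(r_xx · r_yy) = 0.54 / √(0.53 × 0.78) = 0.54 / √0.4134 = 0.54 / 0.6430 ≈ 0.84.

0.84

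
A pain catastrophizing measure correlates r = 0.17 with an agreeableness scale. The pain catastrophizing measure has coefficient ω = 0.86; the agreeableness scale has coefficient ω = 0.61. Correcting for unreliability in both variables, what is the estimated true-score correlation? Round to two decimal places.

r_true = r_obs / √(r_xx · r_yy) = 0.17 / √(0.86 × 0.61) = 0.17 / √0.5246 = 0.17 / 0.7243 ≈ 0.23.

0.23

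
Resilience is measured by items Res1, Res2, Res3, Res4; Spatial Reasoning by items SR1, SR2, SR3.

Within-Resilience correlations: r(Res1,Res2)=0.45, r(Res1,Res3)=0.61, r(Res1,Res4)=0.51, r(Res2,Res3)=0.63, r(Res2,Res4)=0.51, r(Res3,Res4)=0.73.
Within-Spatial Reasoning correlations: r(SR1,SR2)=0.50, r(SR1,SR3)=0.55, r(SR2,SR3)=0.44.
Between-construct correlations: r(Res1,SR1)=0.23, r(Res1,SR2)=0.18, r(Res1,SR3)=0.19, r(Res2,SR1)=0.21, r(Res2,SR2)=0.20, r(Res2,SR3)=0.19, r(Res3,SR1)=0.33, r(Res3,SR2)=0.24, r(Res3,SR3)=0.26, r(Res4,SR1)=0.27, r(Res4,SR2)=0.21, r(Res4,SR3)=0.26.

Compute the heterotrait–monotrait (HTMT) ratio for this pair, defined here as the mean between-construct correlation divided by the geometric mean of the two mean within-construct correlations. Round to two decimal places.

Between-construct mean = 2.77/12 = 0.2308.
Mean within-Res = 3.44/6 = 0.5733; mean within-SR = 1.49/3 = 0.4967.
Geometric mean = √(0.5733 × 0.4967) = 0.5336.
HTMT = 0.2308 / 0.5336 = 0.43.

0.43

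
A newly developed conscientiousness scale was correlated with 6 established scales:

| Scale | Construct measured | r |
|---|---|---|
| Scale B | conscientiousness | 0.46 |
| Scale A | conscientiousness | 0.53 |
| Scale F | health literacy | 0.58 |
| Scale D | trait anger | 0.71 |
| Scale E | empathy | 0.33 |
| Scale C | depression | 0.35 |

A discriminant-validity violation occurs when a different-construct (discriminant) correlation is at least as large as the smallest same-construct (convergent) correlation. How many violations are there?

Convergent (same construct = conscientiousness): Scale B, Scale A.
Smallest convergent = 0.46. Discriminant values: 0.58, 0.71, 0.33, 0.35; count ≥ 0.46 → 2.

2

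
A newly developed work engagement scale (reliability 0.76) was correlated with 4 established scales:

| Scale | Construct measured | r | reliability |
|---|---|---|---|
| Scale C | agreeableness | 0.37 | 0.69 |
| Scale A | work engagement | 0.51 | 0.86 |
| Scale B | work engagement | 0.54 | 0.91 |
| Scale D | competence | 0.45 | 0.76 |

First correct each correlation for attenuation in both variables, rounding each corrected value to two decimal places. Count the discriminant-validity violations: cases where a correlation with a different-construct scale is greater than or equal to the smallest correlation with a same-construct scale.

Disattenuated r (r / √(r_scale · r_new)):
  Scale C (disc): 0.37 / √(0.69·0.76) = 0.51
  Scale A (conv): 0.51 / √(0.86·0.76) = 0.63
  Scale B (conv): 0.54 / √(0.91·0.76) = 0.65
  Scale D (disc): 0.45 / √(0.76·0.76) = 0.59
Smallest convergent = 0.63. Discriminant values: 0.51, 0.59; count ≥ 0.63 → 0.

0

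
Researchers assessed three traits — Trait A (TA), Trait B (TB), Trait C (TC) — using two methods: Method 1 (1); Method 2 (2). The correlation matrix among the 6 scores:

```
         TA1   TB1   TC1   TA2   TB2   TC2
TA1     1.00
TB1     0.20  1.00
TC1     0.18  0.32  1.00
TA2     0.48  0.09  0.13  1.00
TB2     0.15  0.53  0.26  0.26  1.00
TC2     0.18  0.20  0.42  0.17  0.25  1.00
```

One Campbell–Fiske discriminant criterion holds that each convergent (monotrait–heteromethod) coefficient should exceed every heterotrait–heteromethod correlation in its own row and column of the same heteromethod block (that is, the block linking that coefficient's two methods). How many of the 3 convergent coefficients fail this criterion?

Checking each validity diagonal entry against its comparison values:
TA (methods 1·2): 0.48 vs {0.15, 0.09, 0.18, 0.13} → pass.
TB (methods 1·2): 0.53 vs {0.09, 0.15, 0.20, 0.26} → pass.
TC (methods 1·2): 0.42 vs {0.13, 0.18, 0.26, 0.20} → pass.
0 of 3 fail.

0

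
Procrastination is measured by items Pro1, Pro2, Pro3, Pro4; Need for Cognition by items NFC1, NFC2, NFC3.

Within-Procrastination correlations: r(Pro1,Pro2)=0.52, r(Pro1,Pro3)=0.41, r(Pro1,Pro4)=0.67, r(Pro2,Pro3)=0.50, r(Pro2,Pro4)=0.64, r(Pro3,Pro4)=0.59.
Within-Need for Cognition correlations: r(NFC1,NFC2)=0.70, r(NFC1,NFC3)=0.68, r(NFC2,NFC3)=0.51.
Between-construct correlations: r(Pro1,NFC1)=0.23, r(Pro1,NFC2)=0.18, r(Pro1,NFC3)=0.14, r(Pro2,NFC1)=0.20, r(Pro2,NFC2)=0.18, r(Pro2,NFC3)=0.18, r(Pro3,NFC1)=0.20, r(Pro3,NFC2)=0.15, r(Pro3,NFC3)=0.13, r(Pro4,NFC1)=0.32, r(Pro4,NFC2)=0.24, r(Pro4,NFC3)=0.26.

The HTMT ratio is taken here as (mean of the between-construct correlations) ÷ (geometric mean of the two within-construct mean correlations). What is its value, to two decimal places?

0.34

Between-construct mean = 2.41/12 = 0.2008.
Mean within-Pro = 3.33/6 = 0.5550; mean within-NFC = 1.89/3 = 0.6300.
Geometric mean = √(0.5550 × 0.6300) = 0.5913.
HTMT = 0.2008 / 0.5913 = 0.34.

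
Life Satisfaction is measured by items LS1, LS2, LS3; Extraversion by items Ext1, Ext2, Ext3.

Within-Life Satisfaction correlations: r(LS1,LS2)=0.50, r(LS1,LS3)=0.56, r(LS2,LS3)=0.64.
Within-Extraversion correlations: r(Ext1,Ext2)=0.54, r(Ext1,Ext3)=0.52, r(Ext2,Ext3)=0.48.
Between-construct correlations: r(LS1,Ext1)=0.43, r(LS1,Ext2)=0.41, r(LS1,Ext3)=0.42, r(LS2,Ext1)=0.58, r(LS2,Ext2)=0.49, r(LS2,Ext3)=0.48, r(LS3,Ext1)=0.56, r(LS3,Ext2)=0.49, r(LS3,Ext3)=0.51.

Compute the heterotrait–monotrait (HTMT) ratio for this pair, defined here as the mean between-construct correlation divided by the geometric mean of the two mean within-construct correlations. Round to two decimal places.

0.90

Between-construct mean = 4.37/9 = 0.4856.
Mean within-LS = 1.70/3 = 0.5667; mean within-Ext = 1.54/3 = 0.5133.
Geometric mean = √(0.5667 × 0.5133) = 0.5393.
HTMT = 0.4856 / 0.5393 = 0.90.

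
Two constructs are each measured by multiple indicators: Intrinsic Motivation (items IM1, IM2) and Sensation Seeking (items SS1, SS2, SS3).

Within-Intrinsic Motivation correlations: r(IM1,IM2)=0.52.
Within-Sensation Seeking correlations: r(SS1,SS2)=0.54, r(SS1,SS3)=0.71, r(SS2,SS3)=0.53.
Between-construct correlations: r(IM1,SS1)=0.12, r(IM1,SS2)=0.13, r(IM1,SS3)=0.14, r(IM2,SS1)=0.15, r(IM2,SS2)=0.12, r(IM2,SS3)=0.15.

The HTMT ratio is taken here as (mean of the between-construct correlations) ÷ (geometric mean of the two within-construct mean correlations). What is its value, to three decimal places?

0.243

Between-construct mean = 0.81/6 = 0.1350.
Mean within-IM = 0.52/1 = 0.5200; mean within-SS = 1.78/3 = 0.5933.
Geometric mean = √(0.5200 × 0.5933) = 0.5554.
HTMT = 0.1350 / 0.5554 = 0.243.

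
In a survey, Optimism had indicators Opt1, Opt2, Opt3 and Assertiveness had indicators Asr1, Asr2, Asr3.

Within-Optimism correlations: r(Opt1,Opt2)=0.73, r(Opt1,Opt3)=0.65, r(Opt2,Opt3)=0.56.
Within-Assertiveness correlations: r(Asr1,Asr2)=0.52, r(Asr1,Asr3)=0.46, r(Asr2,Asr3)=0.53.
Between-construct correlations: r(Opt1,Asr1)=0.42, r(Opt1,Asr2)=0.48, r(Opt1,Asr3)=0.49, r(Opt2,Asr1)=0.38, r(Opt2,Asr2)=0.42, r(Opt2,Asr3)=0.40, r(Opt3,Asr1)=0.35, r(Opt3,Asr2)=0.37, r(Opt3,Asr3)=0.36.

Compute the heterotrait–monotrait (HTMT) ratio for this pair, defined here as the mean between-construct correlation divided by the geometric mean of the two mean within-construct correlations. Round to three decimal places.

0.715

Mean heterotrait r = 3.67/9 = 0.4078.
Mean within-Opt = 1.94/3 = 0.6467; mean within-Asr = 1.51/3 = 0.5033.
Geometric mean = √(0.6467 × 0.5033) = 0.5705.
HTMT = 0.4078 / 0.5705 = 0.715.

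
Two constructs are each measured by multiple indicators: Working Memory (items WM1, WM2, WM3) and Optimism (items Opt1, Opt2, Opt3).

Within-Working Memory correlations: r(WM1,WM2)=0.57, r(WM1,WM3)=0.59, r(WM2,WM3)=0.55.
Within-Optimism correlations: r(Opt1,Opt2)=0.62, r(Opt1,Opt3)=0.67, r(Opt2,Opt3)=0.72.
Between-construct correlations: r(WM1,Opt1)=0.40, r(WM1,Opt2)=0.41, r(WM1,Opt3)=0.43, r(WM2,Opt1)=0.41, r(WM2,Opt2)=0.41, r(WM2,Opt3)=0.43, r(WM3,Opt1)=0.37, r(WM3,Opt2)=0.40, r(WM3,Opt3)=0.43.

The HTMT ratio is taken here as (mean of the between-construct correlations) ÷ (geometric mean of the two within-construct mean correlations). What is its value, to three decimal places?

Mean between = 3.69/9 = 0.4100.
Mean within-WM = 1.71/3 = 0.5700; mean within-Opt = 2.01/3 = 0.6700.
Geometric mean = √(0.5700 × 0.6700) = 0.6180.
HTMT = 0.4100 / 0.6180 = 0.663.

0.663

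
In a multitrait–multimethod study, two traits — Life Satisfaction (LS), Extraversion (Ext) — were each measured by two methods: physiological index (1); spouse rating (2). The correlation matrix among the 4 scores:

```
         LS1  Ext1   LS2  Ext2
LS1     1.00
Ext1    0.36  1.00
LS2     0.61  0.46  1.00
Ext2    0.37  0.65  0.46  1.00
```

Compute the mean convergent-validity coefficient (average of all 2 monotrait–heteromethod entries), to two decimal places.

Convergent values: 0.61, 0.65; mean = 1.26/2 = 0.63.

0.63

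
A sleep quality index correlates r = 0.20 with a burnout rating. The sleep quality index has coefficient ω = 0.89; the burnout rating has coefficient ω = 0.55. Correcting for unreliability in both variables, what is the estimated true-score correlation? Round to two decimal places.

0.29

r_true = r_obs / √(r_xx · r_yy) = 0.20 / √(0.89 × 0.55) = 0.20 / √0.4895 = 0.20 / 0.6996 ≈ 0.29.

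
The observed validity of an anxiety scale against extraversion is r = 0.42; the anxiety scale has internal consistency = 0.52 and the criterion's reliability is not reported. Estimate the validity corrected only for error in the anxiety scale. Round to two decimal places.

0.58

Single correction: r_c = r_obs / √r_xx = 0.42 / √0.52 = 0.42 / 0.7211 ≈ 0.58.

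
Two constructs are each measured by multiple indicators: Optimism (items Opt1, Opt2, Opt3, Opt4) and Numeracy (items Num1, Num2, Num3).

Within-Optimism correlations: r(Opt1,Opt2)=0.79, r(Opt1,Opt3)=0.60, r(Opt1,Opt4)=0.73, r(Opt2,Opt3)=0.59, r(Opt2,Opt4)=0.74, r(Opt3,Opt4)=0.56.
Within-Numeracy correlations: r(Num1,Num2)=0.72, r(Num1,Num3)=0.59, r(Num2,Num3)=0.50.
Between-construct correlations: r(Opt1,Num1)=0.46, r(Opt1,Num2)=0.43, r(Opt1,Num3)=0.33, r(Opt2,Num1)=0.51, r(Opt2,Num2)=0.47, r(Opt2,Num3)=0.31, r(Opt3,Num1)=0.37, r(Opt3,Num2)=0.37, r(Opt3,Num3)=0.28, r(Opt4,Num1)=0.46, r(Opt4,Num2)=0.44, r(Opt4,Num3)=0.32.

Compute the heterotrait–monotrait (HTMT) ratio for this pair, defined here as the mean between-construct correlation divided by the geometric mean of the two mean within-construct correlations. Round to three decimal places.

0.623

Mean heterotrait r = 4.75/12 = 0.3958.
Mean within-Opt = 4.01/6 = 0.6683; mean within-Num = 1.81/3 = 0.6033.
Geometric mean = √(0.6683 × 0.6033) = 0.6350.
HTMT = 0.3958 / 0.6350 = 0.623.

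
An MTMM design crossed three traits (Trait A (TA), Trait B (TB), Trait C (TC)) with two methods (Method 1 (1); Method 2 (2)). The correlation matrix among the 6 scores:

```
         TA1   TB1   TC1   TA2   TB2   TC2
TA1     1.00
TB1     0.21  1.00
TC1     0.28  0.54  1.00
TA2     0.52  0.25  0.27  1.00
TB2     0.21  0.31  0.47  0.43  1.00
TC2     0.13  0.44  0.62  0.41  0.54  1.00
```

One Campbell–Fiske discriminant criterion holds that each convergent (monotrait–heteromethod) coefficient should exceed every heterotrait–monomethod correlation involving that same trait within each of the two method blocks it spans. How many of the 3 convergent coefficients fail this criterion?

Checking each validity diagonal entry against its comparison values:
TA (methods 1·2): 0.52 vs {0.21, 0.43, 0.28, 0.41} → pass.
TB (methods 1·2): 0.31 vs {0.21, 0.43, 0.54, 0.54} → fail.
TC (methods 1·2): 0.62 vs {0.28, 0.41, 0.54, 0.54} → pass.
1 of 3 fail.

1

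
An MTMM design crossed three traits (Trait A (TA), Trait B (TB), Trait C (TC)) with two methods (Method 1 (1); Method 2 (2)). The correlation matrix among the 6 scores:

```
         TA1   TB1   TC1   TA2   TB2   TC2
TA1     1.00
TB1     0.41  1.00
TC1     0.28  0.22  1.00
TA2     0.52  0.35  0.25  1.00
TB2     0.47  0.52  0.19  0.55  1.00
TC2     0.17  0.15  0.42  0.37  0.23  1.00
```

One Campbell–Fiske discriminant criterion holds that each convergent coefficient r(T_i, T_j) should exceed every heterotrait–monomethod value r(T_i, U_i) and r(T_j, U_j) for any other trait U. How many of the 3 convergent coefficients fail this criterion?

Each convergent coefficient versus the relevant comparison correlations:
TA (methods 1·2): 0.52 vs {0.41, 0.55, 0.28, 0.37} → fail.
TB (methods 1·2): 0.52 vs {0.41, 0.55, 0.22, 0.23} → fail.
TC (methods 1·2): 0.42 vs {0.28, 0.37, 0.22, 0.23} → pass.
2 of 3 fail.

2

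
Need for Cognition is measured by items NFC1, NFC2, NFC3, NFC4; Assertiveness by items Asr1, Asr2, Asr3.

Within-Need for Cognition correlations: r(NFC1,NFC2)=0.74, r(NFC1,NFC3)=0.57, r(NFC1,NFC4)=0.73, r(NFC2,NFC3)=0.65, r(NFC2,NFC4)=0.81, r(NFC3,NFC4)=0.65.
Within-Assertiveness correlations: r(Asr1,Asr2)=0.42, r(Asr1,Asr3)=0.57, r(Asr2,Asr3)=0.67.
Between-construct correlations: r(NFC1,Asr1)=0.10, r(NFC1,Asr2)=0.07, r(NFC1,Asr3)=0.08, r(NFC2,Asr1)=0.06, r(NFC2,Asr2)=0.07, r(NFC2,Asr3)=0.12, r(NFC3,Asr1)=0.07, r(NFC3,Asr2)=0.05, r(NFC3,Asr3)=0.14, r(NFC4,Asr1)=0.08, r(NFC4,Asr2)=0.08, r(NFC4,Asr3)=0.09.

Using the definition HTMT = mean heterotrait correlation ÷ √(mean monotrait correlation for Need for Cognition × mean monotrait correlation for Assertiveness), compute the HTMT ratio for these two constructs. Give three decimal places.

0.136

Mean heterotrait r = 1.01/12 = 0.0842.
Mean within-NFC = 4.15/6 = 0.6917; mean within-Asr = 1.66/3 = 0.5533.
Geometric mean = √(0.6917 × 0.5533) = 0.6186.
HTMT = 0.0842 / 0.6186 = 0.136.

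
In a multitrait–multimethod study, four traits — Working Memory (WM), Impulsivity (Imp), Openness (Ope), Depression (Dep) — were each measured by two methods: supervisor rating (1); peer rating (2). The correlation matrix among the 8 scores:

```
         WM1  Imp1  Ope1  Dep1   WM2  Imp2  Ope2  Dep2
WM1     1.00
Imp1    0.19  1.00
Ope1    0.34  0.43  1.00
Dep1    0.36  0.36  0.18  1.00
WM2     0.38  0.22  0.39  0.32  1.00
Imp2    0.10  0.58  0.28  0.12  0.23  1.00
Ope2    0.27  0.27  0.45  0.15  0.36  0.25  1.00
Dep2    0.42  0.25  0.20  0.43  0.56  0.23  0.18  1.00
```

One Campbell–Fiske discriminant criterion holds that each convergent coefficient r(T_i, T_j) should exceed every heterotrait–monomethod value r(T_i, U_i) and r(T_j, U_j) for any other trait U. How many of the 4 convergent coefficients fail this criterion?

2

Each convergent coefficient versus the relevant comparison correlations:
WM (methods 1·2): 0.38 vs {0.19, 0.23, 0.34, 0.36, 0.36, 0.56} → fail.
Imp (methods 1·2): 0.58 vs {0.19, 0.23, 0.43, 0.25, 0.36, 0.23} → pass.
Ope (methods 1·2): 0.45 vs {0.34, 0.36, 0.43, 0.25, 0.18, 0.18} → pass.
Dep (methods 1·2): 0.43 vs {0.36, 0.56, 0.36, 0.23, 0.18, 0.18} → fail.
2 of 4 fail.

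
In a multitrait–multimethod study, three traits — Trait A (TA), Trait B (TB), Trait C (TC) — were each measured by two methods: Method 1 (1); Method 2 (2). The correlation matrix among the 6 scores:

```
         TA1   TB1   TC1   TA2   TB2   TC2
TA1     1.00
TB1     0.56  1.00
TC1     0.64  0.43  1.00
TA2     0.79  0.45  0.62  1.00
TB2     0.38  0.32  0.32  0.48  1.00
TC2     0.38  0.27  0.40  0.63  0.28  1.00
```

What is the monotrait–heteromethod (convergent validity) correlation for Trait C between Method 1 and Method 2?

0.40

Same trait (TC), different methods: r(TC1, TC2) = 0.40.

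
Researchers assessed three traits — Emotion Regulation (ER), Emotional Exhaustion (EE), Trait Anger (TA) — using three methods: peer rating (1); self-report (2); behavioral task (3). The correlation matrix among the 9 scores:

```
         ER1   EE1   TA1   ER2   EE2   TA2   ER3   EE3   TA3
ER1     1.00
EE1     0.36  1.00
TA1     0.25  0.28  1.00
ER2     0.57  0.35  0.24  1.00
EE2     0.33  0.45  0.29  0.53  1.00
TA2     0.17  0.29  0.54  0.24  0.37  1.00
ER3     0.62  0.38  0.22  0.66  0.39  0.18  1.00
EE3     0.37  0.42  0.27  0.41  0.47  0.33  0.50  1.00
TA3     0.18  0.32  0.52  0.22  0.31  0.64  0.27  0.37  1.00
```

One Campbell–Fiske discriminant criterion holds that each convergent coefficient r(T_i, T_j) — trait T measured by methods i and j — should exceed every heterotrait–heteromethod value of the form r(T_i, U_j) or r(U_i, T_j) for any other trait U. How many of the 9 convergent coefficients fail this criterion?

0

Each convergent coefficient versus the relevant comparison correlations:
ER (methods 1·2): 0.57 vs {0.33, 0.35, 0.17, 0.24} → pass.
ER (methods 1·3): 0.62 vs {0.37, 0.38, 0.18, 0.22} → pass.
ER (methods 2·3): 0.66 vs {0.41, 0.39, 0.22, 0.18} → pass.
EE (methods 1·2): 0.45 vs {0.35, 0.33, 0.29, 0.29} → pass.
EE (methods 1·3): 0.42 vs {0.38, 0.37, 0.32, 0.27} → pass.
EE (methods 2·3): 0.47 vs {0.39, 0.41, 0.31, 0.33} → pass.
TA (methods 1·2): 0.54 vs {0.24, 0.17, 0.29, 0.29} → pass.
TA (methods 1·3): 0.52 vs {0.22, 0.18, 0.27, 0.32} → pass.
TA (methods 2·3): 0.64 vs {0.18, 0.22, 0.33, 0.31} → pass.
0 of 9 fail.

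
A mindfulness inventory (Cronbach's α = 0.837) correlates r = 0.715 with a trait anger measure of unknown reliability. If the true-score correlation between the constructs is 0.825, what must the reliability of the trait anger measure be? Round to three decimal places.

r_true = r_obs / √(r_xx · r_yy) ⇒ 0.825 = 0.715 / √(0.837 · r_yy).
√(0.837 · r_yy) = 0.715 / 0.825 = 0.8667; 0.837 · r_yy = 0.7512; r_yy = 0.7512 / 0.837 ≈ 0.897.

0.897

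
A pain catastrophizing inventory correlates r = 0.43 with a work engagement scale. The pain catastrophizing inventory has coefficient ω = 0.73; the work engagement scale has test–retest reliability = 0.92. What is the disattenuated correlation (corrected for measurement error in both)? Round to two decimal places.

r_true = r_obs / √(r_xx · r_yy) = 0.43 / √(0.73 × 0.92) = 0.43 / √0.6716 = 0.43 / 0.8195 ≈ 0.52.

0.52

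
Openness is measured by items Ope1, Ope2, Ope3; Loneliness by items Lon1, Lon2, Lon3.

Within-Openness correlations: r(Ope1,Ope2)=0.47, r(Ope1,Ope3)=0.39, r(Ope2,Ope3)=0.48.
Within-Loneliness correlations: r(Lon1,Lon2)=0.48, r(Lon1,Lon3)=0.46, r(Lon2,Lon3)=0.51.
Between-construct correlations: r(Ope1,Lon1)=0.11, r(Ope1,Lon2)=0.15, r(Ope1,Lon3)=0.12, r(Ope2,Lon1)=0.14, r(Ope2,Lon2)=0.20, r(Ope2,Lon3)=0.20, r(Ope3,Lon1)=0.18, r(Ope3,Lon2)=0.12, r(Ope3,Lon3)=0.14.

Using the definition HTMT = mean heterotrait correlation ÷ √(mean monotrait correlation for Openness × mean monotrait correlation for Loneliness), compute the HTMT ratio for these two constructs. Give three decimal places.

Between-construct mean = 1.36/9 = 0.1511.
Mean within-Ope = 1.34/3 = 0.4467; mean within-Lon = 1.45/3 = 0.4833.
Geometric mean = √(0.4467 × 0.4833) = 0.4646.
HTMT = 0.1511 / 0.4646 = 0.325.

0.325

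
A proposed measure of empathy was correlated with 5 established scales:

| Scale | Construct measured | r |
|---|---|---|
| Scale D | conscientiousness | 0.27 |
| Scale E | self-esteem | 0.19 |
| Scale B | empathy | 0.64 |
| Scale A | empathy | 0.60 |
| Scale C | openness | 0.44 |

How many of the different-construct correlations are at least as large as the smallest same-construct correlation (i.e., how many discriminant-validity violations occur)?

Convergent (same construct = empathy): Scale B, Scale A.
Smallest convergent = 0.60. Discriminant values: 0.27, 0.19, 0.44; count ≥ 0.60 → 0.

0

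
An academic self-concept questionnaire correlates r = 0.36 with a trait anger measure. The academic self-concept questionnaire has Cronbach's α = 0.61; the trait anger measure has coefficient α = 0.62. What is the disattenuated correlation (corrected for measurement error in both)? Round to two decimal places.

r_true = r_obs / √(r_xx · r_yy) = 0.36 / √(0.61 × 0.62) = 0.36 / √0.3782 = 0.36 / 0.6150 ≈ 0.59.

0.59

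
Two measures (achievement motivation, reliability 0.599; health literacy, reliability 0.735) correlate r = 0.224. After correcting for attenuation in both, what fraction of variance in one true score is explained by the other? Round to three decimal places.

0.114

Disattenuated r = 0.224 / √(0.599 × 0.735) = 0.224 / 0.6635 = 0.3376.
Shared true-score variance = 0.3376² = 0.1140 ≈ 0.114.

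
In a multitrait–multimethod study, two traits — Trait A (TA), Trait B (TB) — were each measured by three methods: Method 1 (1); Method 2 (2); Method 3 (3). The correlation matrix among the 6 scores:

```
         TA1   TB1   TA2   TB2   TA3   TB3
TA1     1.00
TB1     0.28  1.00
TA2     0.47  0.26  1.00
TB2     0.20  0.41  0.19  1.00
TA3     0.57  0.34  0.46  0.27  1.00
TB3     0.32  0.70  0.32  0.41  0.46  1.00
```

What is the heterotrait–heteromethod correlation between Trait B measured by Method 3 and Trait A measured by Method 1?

0.32

Different traits and methods: r(TB3, TA1) = 0.32.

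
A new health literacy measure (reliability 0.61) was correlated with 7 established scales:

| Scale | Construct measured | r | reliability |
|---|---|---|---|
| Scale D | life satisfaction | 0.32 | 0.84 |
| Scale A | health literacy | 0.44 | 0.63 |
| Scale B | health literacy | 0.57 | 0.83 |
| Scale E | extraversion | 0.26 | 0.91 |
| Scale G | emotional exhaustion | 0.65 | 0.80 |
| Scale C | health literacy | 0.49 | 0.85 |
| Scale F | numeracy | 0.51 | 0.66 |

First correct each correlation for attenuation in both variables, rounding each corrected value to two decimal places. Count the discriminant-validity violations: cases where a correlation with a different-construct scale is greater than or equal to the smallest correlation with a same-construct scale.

Disattenuated r (r / √(r_scale · r_new)):
  Scale D (disc): 0.32 / √(0.84·0.61) = 0.45
  Scale A (conv): 0.44 / √(0.63·0.61) = 0.71
  Scale B (conv): 0.57 / √(0.83·0.61) = 0.80
  Scale E (disc): 0.26 / √(0.91·0.61) = 0.35
  Scale G (disc): 0.65 / √(0.80·0.61) = 0.93
  Scale C (conv): 0.49 / √(0.85·0.61) = 0.68
  Scale F (disc): 0.51 / √(0.66·0.61) = 0.80
Smallest convergent = 0.68. Discriminant values: 0.45, 0.35, 0.93, 0.80; count ≥ 0.68 → 2.

2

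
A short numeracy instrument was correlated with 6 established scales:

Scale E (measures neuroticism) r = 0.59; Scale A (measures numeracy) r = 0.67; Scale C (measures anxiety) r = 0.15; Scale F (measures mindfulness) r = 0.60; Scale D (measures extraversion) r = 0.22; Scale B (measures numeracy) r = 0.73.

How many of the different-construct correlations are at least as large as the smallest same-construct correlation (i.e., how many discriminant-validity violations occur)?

Convergent (same construct = numeracy): Scale A, Scale B.
Smallest convergent = 0.67. Discriminant values: 0.59, 0.15, 0.60, 0.22; count ≥ 0.67 → 0.

0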